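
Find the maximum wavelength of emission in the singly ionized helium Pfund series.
1863.951 nm

The longest wavelength corresponds to the smallest energy transition in the series.
The Pfund series has all transitions ending at n_f = 5.

For He⁺ (Z = 2), the first line (α-line) is the jump from n = 6 to n = 5:
E_6 = -13.6057 × 2² / 6² = -1.511744444 eV
E_5 = -13.6057 × 2² / 5² = -2.176912000 eV
ΔE = E_6 - E_5 = 0.665167556 eV

λ = hc/E = 1239.84 eV·nm / 0.665167556 eV
λ = 1863.951 nm

This is the α-line of the Pfund series in He⁺.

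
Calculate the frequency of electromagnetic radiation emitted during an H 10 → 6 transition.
5.85e+13 Hz

First, find the transition energy:
E_10 = -13.6057 / 10² = -0.136057 eV
E_6 = -13.6057 / 6² = -0.377936 eV
|ΔE| = |E_6 - E_10| = 0.241879 eV

Convert to Joules: E = 0.241879 eV × (1.602177 × 10⁻¹⁹ J/eV) = 3.8753e-20 J

Using E = hf:
f = E/h = 3.8753e-20 J / (6.62607 × 10⁻³⁴ J·s)
f = 5.85e+13 Hz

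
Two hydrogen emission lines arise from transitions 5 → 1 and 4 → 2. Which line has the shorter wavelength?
5 → 1

Calculate the energy for each transition:

Transition 5 → 1:
ΔE₁ = |E_1 - E_5| = |-13.6057/1² - (-13.6057/5²)|
ΔE₁ = |-13.6057000000 - (-0.5442280000)| = 13.0614720 eV

Transition 4 → 2:
ΔE₂ = |E_2 - E_4| = |-13.6057/2² - (-13.6057/4²)|
ΔE₂ = |-3.4014250000 - (-0.8503562500)| = 2.5510688 eV

Since 13.0614720 eV > 2.5510688 eV, the transition 5 → 1 emits the more energetic photon.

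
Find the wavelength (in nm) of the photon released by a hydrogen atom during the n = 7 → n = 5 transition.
4651.2491 nm

First, find the transition energy using E_n = -13.6057 / n² eV:
E_7 = -13.6057 / 7² = -0.2776673469 eV
E_5 = -13.6057 / 5² = -0.5442280000 eV

Photon energy: |ΔE| = |E_5 - E_7| = 0.2665606531 eV

Convert to wavelength using E = hc/λ with hc = 1239.84 eV·nm:
λ = hc/E = 1239.84 eV·nm / 0.2665606531 eV
λ = 4651.2491 nm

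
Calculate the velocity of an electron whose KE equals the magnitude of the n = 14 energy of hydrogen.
1.5626e+05 m/s (or 0.05% of c)

The binding energy at n = 14 for hydrogen is:
E_14 = -13.6057/14² = -0.069416837 eV
|E_14| = 0.069416837 eV

Convert to Joules:
KE = 0.069416837 eV × (1.602177 × 10⁻¹⁹ J/eV) = 1.112181e-20 J

Using KE = ½mv²:
v = √(2·KE/m_e)
v = √(2 × 1.112181e-20 J / 9.10938 × 10⁻³¹ kg)
v = 1.5626e+05 m/s

This is approximately 0.05% the speed of light.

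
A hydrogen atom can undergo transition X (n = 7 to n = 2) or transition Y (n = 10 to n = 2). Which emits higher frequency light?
10 → 2

Calculate the energy for each transition:

Transition 7 → 2:
ΔE₁ = |E_2 - E_7| = |-13.6057/2² - (-13.6057/7²)|
ΔE₁ = |-3.401425000000 - (-0.277667346939)| = 3.123757653 eV

Transition 10 → 2:
ΔE₂ = |E_2 - E_10| = |-13.6057/2² - (-13.6057/10²)|
ΔE₂ = |-3.401425000000 - (-0.136057000000)| = 3.265368000 eV

Since 3.265368000 eV > 3.123757653 eV, the transition 10 → 2 emits the more energetic photon.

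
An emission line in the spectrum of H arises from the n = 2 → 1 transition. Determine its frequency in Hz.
2.4674e+15 Hz

First, find the transition energy:
E_2 = -13.6057 / 2² = -3.40142500 eV
E_1 = -13.6057 / 1² = -13.60570000 eV
|ΔE| = |E_1 - E_2| = 10.20427500 eV

Convert to Joules: E = 10.20427500 eV × (1.602177 × 10⁻¹⁹ J/eV) = 1.634905e-18 J

Using E = hf:
f = E/h = 1.634905e-18 J / (6.62607 × 10⁻³⁴ J·s)
f = 2.4674e+15 Hz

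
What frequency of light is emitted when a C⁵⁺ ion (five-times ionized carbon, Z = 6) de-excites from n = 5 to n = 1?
1.13697e+17 Hz

First, find the transition energy:
E_5 = -13.6057 × 6² / 5² = -19.592208 eV
E_1 = -13.6057 × 6² / 1² = -489.805200 eV
|ΔE| = |E_1 - E_5| = 470.212992 eV

Convert to Joules: E = 470.212992 eV × (1.602177 × 10⁻¹⁹ J/eV) = 7.5336444e-17 J

Using E = hf:
f = E/h = 7.5336444e-17 J / (6.62607 × 10⁻³⁴ J·s)
f = 1.13697e+17 Hz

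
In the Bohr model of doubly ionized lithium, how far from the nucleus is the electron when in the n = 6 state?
0.6350 nm (or 6.3501 Å)

The Bohr radius formula is:
r_n = n² a₀ / Z

where a₀ = 0.0529177 nm is the Bohr radius.

For Li²⁺ (Z = 3) at n = 6:
r_6 = 6² × 0.0529177 nm / 3
r_6 = 36 × 0.0529177 nm / 3
r_6 = 1.90504 nm / 3
r_6 = 0.6350 nm

The electron orbits at approximately 0.6350 nm from the nucleus.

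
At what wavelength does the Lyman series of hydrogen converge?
91.1265 nm

The series limit corresponds to the transition from n = ∞ to n = 1.
This is the highest energy (shortest wavelength) transition in the Lyman series.

E_∞ = 0 eV
E_1 = -13.6057 / 1² = -13.605700 eV

Energy at series limit:
ΔE = E_∞ - E_1 = 0 - (-13.605700) = 13.605700 eV
λ = hc/E = 1239.84 eV·nm / 13.605700 eV = 91.1265 nm

This energy equals the ionization energy from the n = 1 state of hydrogen.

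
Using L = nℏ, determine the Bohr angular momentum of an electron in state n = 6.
6.32743e-34 J·s (or 6ℏ)

In the Bohr model, angular momentum is quantized:
L = nℏ

where ℏ = h/(2π) = 1.0545718e-34 J·s

For n = 6:
L = 6 × 1.0545718e-34 J·s
L = 6.32743e-34 J·s

This can also be written as L = 6ℏ.
The angular momentum is an integer multiple of the reduced Planck constant.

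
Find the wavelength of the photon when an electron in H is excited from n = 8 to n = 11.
12380.42 nm

First, find the transition energy using E_n = -13.6057 / n² eV:
E_8 = -13.6057 / 8² = -0.212589063 eV
E_11 = -13.6057 / 11² = -0.112443802 eV

Photon energy: |ΔE| = |E_11 - E_8| = 0.100145261 eV

Convert to wavelength using E = hc/λ with hc = 1239.84 eV·nm:
λ = hc/E = 1239.84 eV·nm / 0.100145261 eV
λ = 12380.42 nm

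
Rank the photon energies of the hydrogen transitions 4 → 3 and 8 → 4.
4 → 3

Calculate the energy for each transition:

Transition 4 → 3:
ΔE₁ = |E_3 - E_4| = |-13.6057/3² - (-13.6057/4²)|
ΔE₁ = |-1.5117444444 - (-0.8503562500)| = 0.6613882 eV

Transition 8 → 4:
ΔE₂ = |E_4 - E_8| = |-13.6057/4² - (-13.6057/8²)|
ΔE₂ = |-0.8503562500 - (-0.2125890625)| = 0.6377672 eV

Since 0.6613882 eV > 0.6377672 eV, the transition 4 → 3 emits the more energetic photon.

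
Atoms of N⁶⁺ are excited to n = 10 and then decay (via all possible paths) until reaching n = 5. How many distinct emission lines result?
15

The electron can occupy levels n = 5, 6, ..., 10 during de-excitation — that is m = 10 - 5 + 1 = 6 distinct levels.

The number of distinct spectral lines equals the number of ways to choose 2 of these m levels (each pair gives one possible emission transition):

Number of lines = m(m-1)/2 = 6×5/2 = 15

These correspond to all possible transitions between the 6 levels:
10 → 9, 10 → 8, 10 → 7, 10 → 6, 10 → 5, 9 → 8, 9 → 7, 9 → 6...

Each transition produces a photon with a unique energy (and thus wavelength). This count does not depend on Z.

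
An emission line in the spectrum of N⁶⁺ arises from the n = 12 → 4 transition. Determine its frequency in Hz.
8.95569e+15 Hz

First, find the transition energy:
E_12 = -13.6057 × 7² / 12² = -4.6297174 eV
E_4 = -13.6057 × 7² / 4² = -41.6674563 eV
|ΔE| = |E_4 - E_12| = 37.0377389 eV

Convert to Joules: E = 37.0377389 eV × (1.602177 × 10⁻¹⁹ J/eV) = 5.9341013e-18 J

Using E = hf:
f = E/h = 5.9341013e-18 J / (6.62607 × 10⁻³⁴ J·s)
f = 8.95569e+15 Hz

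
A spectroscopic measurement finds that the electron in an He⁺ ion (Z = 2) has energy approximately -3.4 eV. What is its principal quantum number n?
n = 4

The exact energy levels follow E_n = -13.6057 Z² / n² eV with Z = 2.

The measured value (-3.4 eV) is reported to only 2 significant figures, so we must test candidate n values and see which one matches to that precision.

Candidate energies:
  n = 2:  E = -13.6057 × 2² / 2² = -13.60570 eV
  n = 3:  E = -13.6057 × 2² / 3² = -6.04698 eV
  n = 4:  E = -13.6057 × 2² / 4² = -3.40143 eV  ← matches
  n = 5:  E = -13.6057 × 2² / 5² = -2.17691 eV
  n = 6:  E = -13.6057 × 2² / 6² = -1.51174 eV

Checking against the measurement of -3.4 eV (2 sig figs), only n = 4 agrees:
E_4 = -3.40143 eV, which rounds to -3.4 eV ✓

Therefore n = 4.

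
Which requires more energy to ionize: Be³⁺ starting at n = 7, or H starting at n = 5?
Be³⁺ at n = 7 (E = -4.442678 eV)

Using E_n = -13.6057 Z² / n² eV:

Be³⁺ (Z = 4) at n = 7:
E = -13.6057 × 4² / 7² = -13.6057 × 16 / 49 = -4.442677551 eV

H (Z = 1) at n = 5:
E = -13.6057 × 1² / 5² = -13.6057 × 1 / 25 = -0.544228000 eV

Since -4.442677551 eV < -0.544228000 eV,
Be³⁺ at n = 7 is more tightly bound (requires more energy to ionize).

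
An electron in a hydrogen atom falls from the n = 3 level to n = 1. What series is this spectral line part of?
Lyman series

The spectral series in hydrogen are named based on the final (lower) energy level:
- Lyman series: n_final = 1 (ultraviolet)
- Balmer series: n_final = 2 (visible/near-UV)
- Paschen series: n_final = 3 (infrared)
- Brackett series: n_final = 4 (infrared)
- Pfund series: n_final = 5 (far infrared)

Since this transition ends at n = 1, it belongs to the Lyman series.

For reference, this 3 → 1 line has photon energy
ΔE = 13.6057 eV × (1/1² - 1/3²) = 12.09396 eV,
corresponding to wavelength λ = hc/ΔE = 1239.84 eV·nm / 12.09396 eV = 102.52 nm in the ultraviolet region.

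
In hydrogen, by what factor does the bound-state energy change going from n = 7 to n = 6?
1.36111

Using E_n = -13.6057 Z² / n² eV with Z = 1:

E_6 = -13.6057 / 6² = -13.6057 / 36 = -0.37793611111 eV
E_7 = -13.6057 / 7² = -13.6057 / 49 = -0.27766734694 eV

The ratio is:
E_6/E_7 = (-0.37793611111) / (-0.27766734694)
E_6/E_7 = (-13.6057/36) / (-13.6057/49)
E_6/E_7 = 49/36
E_6/E_7 = 1.36111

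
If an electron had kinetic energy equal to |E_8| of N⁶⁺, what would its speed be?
1.914e+06 m/s (or 0.6385% of c)

The binding energy at n = 8 for N⁶⁺ is:
E_8 = -13.6057 × 7²/8² = -10.416864 eV
|E_8| = 10.416864 eV

Convert to Joules:
KE = 10.416864 eV × (1.602177 × 10⁻¹⁹ J/eV) = 1.66897e-18 J

Using KE = ½mv²:
v = √(2·KE/m_e)
v = √(2 × 1.66897e-18 J / 9.10938 × 10⁻³¹ kg)
v = 1.914e+06 m/s

This is approximately 0.6385% the speed of light.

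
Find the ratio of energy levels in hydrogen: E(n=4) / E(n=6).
2.2500

Using E_n = -13.6057 Z² / n² eV with Z = 1:

E_4 = -13.6057 / 4² = -13.6057 / 16 = -0.8503562500 eV
E_6 = -13.6057 / 6² = -13.6057 / 36 = -0.3779361111 eV

The ratio is:
E_4/E_6 = (-0.8503562500) / (-0.3779361111)
E_4/E_6 = (-13.6057/16) / (-13.6057/36)
E_4/E_6 = 36/16
E_4/E_6 = 2.2500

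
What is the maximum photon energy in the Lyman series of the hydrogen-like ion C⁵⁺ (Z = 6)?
489.81 eV

The series limit corresponds to the transition from n = ∞ to n = 1.
This is the highest energy (shortest wavelength) transition in the Lyman series.

E_∞ = 0 eV
E_1 = -13.6057 × 6² / 1² = -489.81 eV

Energy at series limit:
ΔE = E_∞ - E_1 = 0 - (-489.81) = 489.81 eV

This energy equals the ionization energy from the n = 1 state of C⁵⁺.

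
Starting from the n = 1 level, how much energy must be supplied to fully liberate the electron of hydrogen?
13.6057 eV

The ionization energy is the energy needed to remove the electron completely (n → ∞).

For hydrogen, E_n = -13.6057 eV / n².

At n = 1: E_1 = -13.6057 / 1² = -13.6057000 eV
At n = ∞: E_∞ = 0 eV

Ionization energy = E_∞ - E_1 = 0 - (-13.6057000) = 13.6057000 eV
Ionization energy ≈ 13.6057 eV

This is also called the binding energy of the electron in state n = 1.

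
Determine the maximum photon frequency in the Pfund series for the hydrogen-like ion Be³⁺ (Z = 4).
2.10550e+15 Hz

The series limit corresponds to the transition from n = ∞ to n = 5.
This is the highest energy (shortest wavelength) transition in the Pfund series.

E_∞ = 0 eV
E_5 = -13.6057 × 4² / 5² = -8.70764800 eV

Energy at series limit:
ΔE = E_∞ - E_5 = 0 - (-8.70764800) = 8.70764800 eV
E = 8.70764800 eV × (1.602177 × 10⁻¹⁹ J/eV) = 1.3951193e-18 J
f = E/h = 1.3951193e-18 J / (6.62607 × 10⁻³⁴ J·s) = 2.10550e+15 Hz

This energy equals the ionization energy from the n = 5 state of Be³⁺.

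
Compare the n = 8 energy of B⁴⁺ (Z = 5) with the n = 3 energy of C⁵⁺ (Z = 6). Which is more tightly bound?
C⁵⁺ at n = 3 (E = -54.42 eV)

Using E_n = -13.6057 Z² / n² eV:

B⁴⁺ (Z = 5) at n = 8:
E = -13.6057 × 5² / 8² = -13.6057 × 25 / 64 = -5.31473 eV

C⁵⁺ (Z = 6) at n = 3:
E = -13.6057 × 6² / 3² = -13.6057 × 36 / 9 = -54.42280 eV

Since -54.42280 eV < -5.31473 eV,
C⁵⁺ at n = 3 is more tightly bound (requires more energy to ionize).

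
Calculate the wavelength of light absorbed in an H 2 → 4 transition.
486.00807 nm

First, find the transition energy using E_n = -13.6057 / n² eV:
E_2 = -13.6057 / 2² = -3.401425000 eV
E_4 = -13.6057 / 4² = -0.850356250 eV

Photon energy: |ΔE| = |E_4 - E_2| = 2.551068750 eV

Convert to wavelength using E = hc/λ with hc = 1239.84 eV·nm:
λ = hc/E = 1239.84 eV·nm / 2.551068750 eV
λ = 486.00807 nm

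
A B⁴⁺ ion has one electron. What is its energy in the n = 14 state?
-1.735421 eV

For hydrogen-like ions, the energy levels scale with Z²:
E_n = -13.6057 Z² / n² eV

For B⁴⁺ (Z = 5) at n = 14:
E_14 = -13.6057 × 5² / 14²
E_14 = -13.6057 × 25 / 196
E_14 = -340.1425 / 196
E_14 = -1.735421 eV

The energy is 25 times more negative than hydrogen at the same n due to the stronger nuclear charge.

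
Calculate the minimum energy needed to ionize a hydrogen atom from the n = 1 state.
13.606 eV

The ionization energy is the energy needed to remove the electron completely (n → ∞).

For hydrogen, E_n = -13.6057 eV / n².

At n = 1: E_1 = -13.6057 / 1² = -13.605700 eV
At n = ∞: E_∞ = 0 eV

Ionization energy = E_∞ - E_1 = 0 - (-13.605700) = 13.605700 eV
Ionization energy ≈ 13.606 eV

This is also called the binding energy of the electron in state n = 1.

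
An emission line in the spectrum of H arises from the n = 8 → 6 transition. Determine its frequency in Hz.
3.9981e+13 Hz

First, find the transition energy:
E_8 = -13.6057 / 8² = -0.21258906 eV
E_6 = -13.6057 / 6² = -0.37793611 eV
|ΔE| = |E_6 - E_8| = 0.16534705 eV

Convert to Joules: E = 0.16534705 eV × (1.602177 × 10⁻¹⁹ J/eV) = 2.649152e-20 J

Using E = hf:
f = E/h = 2.649152e-20 J / (6.62607 × 10⁻³⁴ J·s)
f = 3.9981e+13 Hz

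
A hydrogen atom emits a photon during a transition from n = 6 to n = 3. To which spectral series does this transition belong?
Paschen series

The spectral series in hydrogen are named based on the final (lower) energy level:
- Lyman series: n_final = 1 (ultraviolet)
- Balmer series: n_final = 2 (visible/near-UV)
- Paschen series: n_final = 3 (infrared)
- Brackett series: n_final = 4 (infrared)
- Pfund series: n_final = 5 (far infrared)

Since this transition ends at n = 3, it belongs to the Paschen series.

For reference, this 6 → 3 line has photon energy
ΔE = 13.6057 eV × (1/3² - 1/6²) = 1.1338083333 eV,
corresponding to wavelength λ = hc/ΔE = 1239.84 eV·nm / 1.1338083333 eV = 1093.51816 nm in the infrared region.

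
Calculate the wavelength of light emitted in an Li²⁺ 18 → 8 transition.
807.521101 nm

First, find the transition energy using E_n = -13.6057 Z² / n² eV:
E_18 = -13.6057 × 3² / 18² = -0.3779361111 eV
E_8 = -13.6057 × 3² / 8² = -1.9133015625 eV

Photon energy: |ΔE| = |E_8 - E_18| = 1.5353654514 eV

Convert to wavelength using E = hc/λ with hc = 1239.84 eV·nm:
λ = hc/E = 1239.84 eV·nm / 1.5353654514 eV
λ = 807.521101 nm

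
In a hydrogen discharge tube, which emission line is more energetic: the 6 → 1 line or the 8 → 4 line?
6 → 1

Calculate the energy for each transition:

Transition 6 → 1:
ΔE₁ = |E_1 - E_6| = |-13.6057/1² - (-13.6057/6²)|
ΔE₁ = |-13.605700000000 - (-0.377936111111)| = 13.227763889 eV

Transition 8 → 4:
ΔE₂ = |E_4 - E_8| = |-13.6057/4² - (-13.6057/8²)|
ΔE₂ = |-0.850356250000 - (-0.212589062500)| = 0.637767188 eV

Since 13.227763889 eV > 0.637767188 eV, the transition 6 → 1 emits the more energetic photon.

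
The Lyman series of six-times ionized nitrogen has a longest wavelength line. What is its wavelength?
2.480 nm

The longest wavelength corresponds to the smallest energy transition in the series.
The Lyman series has all transitions ending at n_f = 1.

For N⁶⁺ (Z = 7), the first line (α-line) is the jump from n = 2 to n = 1:
E_2 = -13.6057 × 7² / 2² = -166.66983 eV
E_1 = -13.6057 × 7² / 1² = -666.67930 eV
ΔE = E_2 - E_1 = 500.00947 eV

λ = hc/E = 1239.84 eV·nm / 500.00947 eV
λ = 2.480 nm

This is the α-line of the Lyman series in N⁶⁺.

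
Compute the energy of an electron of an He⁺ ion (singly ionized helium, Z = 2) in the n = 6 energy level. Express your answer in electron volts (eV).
-1.512 eV

The energy levels of a hydrogen-like atom are given by:
E_n = -13.6057 Z² / n² eV  (with Z = 2 for He⁺)

For n = 6:
E_6 = -13.6057 × 2² / 6²
E_6 = -13.6057 × 4 / 36
E_6 = -1.512 eV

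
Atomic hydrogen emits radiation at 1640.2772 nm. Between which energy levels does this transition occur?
n = 12 → n = 4

First, find the photon energy from the wavelength (hc = 1239.84 eV·nm):
E = hc/λ = 1239.84 eV·nm / 1640.2772 nm = 0.75587224 eV

The energy levels of hydrogen satisfy E_n = -13.6057 / n² eV, so an emission n_i → n_f releases
ΔE = 13.6057 × (1/n_f² − 1/n_i²) eV.

Setting ΔE equal to the photon energy:
1/n_f² − 1/n_i² = 0.75587224 / 13.6057 = 0.055555557

Since 1/n_i² must be positive, we need 1/n_f² > 0.055555557, i.e. n_f ≤ 4. For each allowed n_f, solve n_i = (1/n_f² − 0.055555557)^(−1/2) and check whether it is a whole number:
  n_f = 1: 1/n_i² = 1.000000000 − 0.055555557 = 0.944444443 → n_i = 1.029  (not an integer) ✗
  n_f = 2: 1/n_i² = 0.250000000 − 0.055555557 = 0.194444443 → n_i = 2.268  (not an integer) ✗
  n_f = 3: 1/n_i² = 0.111111111 − 0.055555557 = 0.055555554 → n_i = 4.243  (not an integer) ✗
  n_f = 4: 1/n_i² = 0.062500000 − 0.055555557 = 0.006944443 → n_i = 12.000  → integer, n_i = 12 ✓

Only n_f = 4 gives an integer upper level, n_i = 12.

The transition is from n = 12 to n = 4 (emission).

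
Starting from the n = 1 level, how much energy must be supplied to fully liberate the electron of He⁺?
54.42 eV

The ionization energy is the energy needed to remove the electron completely (n → ∞).

For a hydrogen-like ion with Z = 2, E_n = -13.6057 Z² / n² eV.

At n = 1: E_1 = -13.6057 × 2² / 1² = -54.42280 eV
At n = ∞: E_∞ = 0 eV

Ionization energy = E_∞ - E_1 = 0 - (-54.42280) = 54.42280 eV
Ionization energy ≈ 54.42 eV

This is also called the binding energy of the electron in state n = 1.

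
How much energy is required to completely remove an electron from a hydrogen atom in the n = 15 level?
0.060 eV

The ionization energy is the energy needed to remove the electron completely (n → ∞).

For hydrogen, E_n = -13.6057 eV / n².

At n = 15: E_15 = -13.6057 / 15² = -0.060470 eV
At n = ∞: E_∞ = 0 eV

Ionization energy = E_∞ - E_15 = 0 - (-0.060470) = 0.060470 eV
Ionization energy ≈ 0.060 eV

This is also called the binding energy of the electron in state n = 15.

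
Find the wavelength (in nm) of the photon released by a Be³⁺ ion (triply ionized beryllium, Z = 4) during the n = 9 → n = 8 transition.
1736.76413 nm

First, find the transition energy using E_n = -13.6057 Z² / n² eV:
E_9 = -13.6057 × 4² / 9² = -2.68754567901 eV
E_8 = -13.6057 × 4² / 8² = -3.40142500000 eV

Photon energy: |ΔE| = |E_8 - E_9| = 0.71387932099 eV

Convert to wavelength using E = hc/λ with hc = 1239.84 eV·nm:
λ = hc/E = 1239.84 eV·nm / 0.71387932099 eV
λ = 1736.76413 nm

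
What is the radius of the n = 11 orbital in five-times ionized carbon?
1.067174 nm (or 10.671740 Å)

The Bohr radius formula is:
r_n = n² a₀ / Z

where a₀ = 0.052917721 nm is the Bohr radius.

For C⁵⁺ (Z = 6) at n = 11:
r_11 = 11² × 0.052917721 nm / 6
r_11 = 121 × 0.052917721 nm / 6
r_11 = 6.4030442 nm / 6
r_11 = 1.067174 nm

The electron orbits at approximately 1.067174 nm from the nucleus.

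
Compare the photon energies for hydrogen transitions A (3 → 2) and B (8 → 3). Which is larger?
3 → 2

Calculate the energy for each transition:

Transition 3 → 2:
ΔE₁ = |E_2 - E_3| = |-13.6057/2² - (-13.6057/3²)|
ΔE₁ = |-3.40142500 - (-1.51174444)| = 1.88968 eV

Transition 8 → 3:
ΔE₂ = |E_3 - E_8| = |-13.6057/3² - (-13.6057/8²)|
ΔE₂ = |-1.51174444 - (-0.21258906)| = 1.29916 eV

Since 1.88968 eV > 1.29916 eV, the transition 3 → 2 emits the more energetic photon.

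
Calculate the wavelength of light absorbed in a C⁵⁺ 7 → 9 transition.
313.96 nm

First, find the transition energy using E_n = -13.6057 Z² / n² eV:
E_7 = -13.6057 × 6² / 7² = -9.996024 eV
E_9 = -13.6057 × 6² / 9² = -6.046978 eV

Photon energy: |ΔE| = |E_9 - E_7| = 3.949046 eV

Convert to wavelength using E = hc/λ with hc = 1239.84 eV·nm:
λ = hc/E = 1239.84 eV·nm / 3.949046 eV
λ = 313.96 nm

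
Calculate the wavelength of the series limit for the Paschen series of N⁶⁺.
16.738 nm

The series limit corresponds to the transition from n = ∞ to n = 3.
This is the highest energy (shortest wavelength) transition in the Paschen series.

E_∞ = 0 eV
E_3 = -13.6057 × 7² / 3² = -74.07548 eV

Energy at series limit:
ΔE = E_∞ - E_3 = 0 - (-74.07548) = 74.07548 eV
λ = hc/E = 1239.84 eV·nm / 74.07548 eV = 16.738 nm

This energy equals the ionization energy from the n = 3 state of N⁶⁺.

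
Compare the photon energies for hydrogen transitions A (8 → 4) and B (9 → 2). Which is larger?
9 → 2

Calculate the energy for each transition:

Transition 8 → 4:
ΔE₁ = |E_4 - E_8| = |-13.6057/4² - (-13.6057/8²)|
ΔE₁ = |-0.8503562500 - (-0.2125890625)| = 0.6377672 eV

Transition 9 → 2:
ΔE₂ = |E_2 - E_9| = |-13.6057/2² - (-13.6057/9²)|
ΔE₂ = |-3.4014250000 - (-0.1679716049)| = 3.2334534 eV

Since 3.2334534 eV > 0.6377672 eV, the transition 9 → 2 emits the more energetic photon.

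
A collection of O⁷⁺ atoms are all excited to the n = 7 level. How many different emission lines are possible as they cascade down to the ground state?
21

The electron can occupy levels n = 1, 2, ..., 7 during de-excitation — that is m = 7 - 1 + 1 = 7 distinct levels.

The number of distinct spectral lines equals the number of ways to choose 2 of these m levels (each pair gives one possible emission transition):

Number of lines = m(m-1)/2 = 7×6/2 = 21

These correspond to all possible transitions between the 7 levels:
7 → 6, 7 → 5, 7 → 4, 7 → 3, 7 → 2, 7 → 1, 6 → 5, 6 → 4...

Each transition produces a photon with a unique energy (and thus wavelength). This count does not depend on Z.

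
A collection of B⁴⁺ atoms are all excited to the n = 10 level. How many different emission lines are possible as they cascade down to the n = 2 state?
36

The electron can occupy levels n = 2, 3, ..., 10 during de-excitation — that is m = 10 - 2 + 1 = 9 distinct levels.

The number of distinct spectral lines equals the number of ways to choose 2 of these m levels (each pair gives one possible emission transition):

Number of lines = m(m-1)/2 = 9×8/2 = 36

These correspond to all possible transitions between the 9 levels:
10 → 9, 10 → 8, 10 → 7, 10 → 6, 10 → 5, 10 → 4, 10 → 3, 10 → 2...

Each transition produces a photon with a unique energy (and thus wavelength). This count does not depend on Z.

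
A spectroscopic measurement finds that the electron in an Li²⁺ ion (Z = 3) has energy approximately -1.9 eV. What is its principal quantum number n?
n = 8

The exact energy levels follow E_n = -13.6057 Z² / n² eV with Z = 3.

The measured value (-1.9 eV) is reported to only 2 significant figures, so we must test candidate n values and see which one matches to that precision.

Candidate energies:
  n = 6:  E = -13.6057 × 3² / 6² = -3.401425 eV
  n = 7:  E = -13.6057 × 3² / 7² = -2.499006 eV
  n = 8:  E = -13.6057 × 3² / 8² = -1.913302 eV  ← matches
  n = 9:  E = -13.6057 × 3² / 9² = -1.511744 eV
  n = 10:  E = -13.6057 × 3² / 10² = -1.224513 eV

Checking against the measurement of -1.9 eV (2 sig figs), only n = 8 agrees:
E_8 = -1.913302 eV, which rounds to -1.9 eV ✓

Therefore n = 8.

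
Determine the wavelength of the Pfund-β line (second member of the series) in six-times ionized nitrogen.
94.923 nm

The lines of a series are numbered from the longest wavelength (smallest ΔE) outward; the second line is the transition from n = n_f + 2 to n_f.
The Pfund series has all transitions ending at n_f = 5.

For N⁶⁺ (Z = 7), the second line (β-line) is the jump from n = 7 to n = 5:
E_7 = -13.6057 × 7² / 7² = -13.60570 eV
E_5 = -13.6057 × 7² / 5² = -26.66717 eV
ΔE = E_7 - E_5 = 13.06147 eV

λ = hc/E = 1239.84 eV·nm / 13.06147 eV
λ = 94.923 nm

This is the β-line of the Pfund series in N⁶⁺.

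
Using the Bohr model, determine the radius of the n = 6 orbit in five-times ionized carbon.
0.3175 nm (or 3.1751 Å)

The Bohr radius formula is:
r_n = n² a₀ / Z

where a₀ = 0.0529177 nm is the Bohr radius.

For C⁵⁺ (Z = 6) at n = 6:
r_6 = 6² × 0.0529177 nm / 6
r_6 = 36 × 0.0529177 nm / 6
r_6 = 1.90504 nm / 6
r_6 = 0.3175 nm

The electron orbits at approximately 0.3175 nm from the nucleus.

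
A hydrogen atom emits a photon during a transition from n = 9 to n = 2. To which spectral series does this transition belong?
Balmer series

The spectral series in hydrogen are named based on the final (lower) energy level:
- Lyman series: n_final = 1 (ultraviolet)
- Balmer series: n_final = 2 (visible/near-UV)
- Paschen series: n_final = 3 (infrared)
- Brackett series: n_final = 4 (infrared)
- Pfund series: n_final = 5 (far infrared)

Since this transition ends at n = 2, it belongs to the Balmer series.

For reference, this 9 → 2 line has photon energy
ΔE = 13.6057 eV × (1/2² - 1/9²) = 3.233453 eV,
corresponding to wavelength λ = hc/ΔE = 1239.84 eV·nm / 3.233453 eV = 383.44 nm in the visible/near-UV region.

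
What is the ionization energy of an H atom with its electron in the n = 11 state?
0.11244 eV

The ionization energy is the energy needed to remove the electron completely (n → ∞).

For hydrogen, E_n = -13.6057 eV / n².

At n = 11: E_11 = -13.6057 / 11² = -0.11244380 eV
At n = ∞: E_∞ = 0 eV

Ionization energy = E_∞ - E_11 = 0 - (-0.11244380) = 0.11244380 eV
Ionization energy ≈ 0.11244 eV

This is also called the binding energy of the electron in state n = 11.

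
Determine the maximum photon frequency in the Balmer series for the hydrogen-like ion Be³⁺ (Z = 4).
1.3159e+16 Hz

The series limit corresponds to the transition from n = ∞ to n = 2.
This is the highest energy (shortest wavelength) transition in the Balmer series.

E_∞ = 0 eV
E_2 = -13.6057 × 4² / 2² = -54.422800 eV

Energy at series limit:
ΔE = E_∞ - E_2 = 0 - (-54.422800) = 54.422800 eV
E = 54.422800 eV × (1.602177 × 10⁻¹⁹ J/eV) = 8.719496e-18 J
f = E/h = 8.719496e-18 J / (6.62607 × 10⁻³⁴ J·s) = 1.3159e+16 Hz

This energy equals the ionization energy from the n = 2 state of Be³⁺.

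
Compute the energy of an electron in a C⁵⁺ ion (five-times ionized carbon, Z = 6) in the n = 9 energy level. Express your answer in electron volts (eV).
-6.046978 eV

The energy levels of a hydrogen-like atom are given by:
E_n = -13.6057 Z² / n² eV  (with Z = 6 for C⁵⁺)

For n = 9:
E_9 = -13.6057 × 6² / 9²
E_9 = -13.6057 × 36 / 81
E_9 = -6.046978 eV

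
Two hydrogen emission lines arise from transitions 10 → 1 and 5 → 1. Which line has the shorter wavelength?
10 → 1

Calculate the energy for each transition:

Transition 10 → 1:
ΔE₁ = |E_1 - E_10| = |-13.6057/1² - (-13.6057/10²)|
ΔE₁ = |-13.605700000 - (-0.136057000)| = 13.469643 eV

Transition 5 → 1:
ΔE₂ = |E_1 - E_5| = |-13.6057/1² - (-13.6057/5²)|
ΔE₂ = |-13.605700000 - (-0.544228000)| = 13.061472 eV

Since 13.469643 eV > 13.061472 eV, the transition 10 → 1 emits the more energetic photon.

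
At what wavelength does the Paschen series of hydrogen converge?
820.139 nm

The series limit corresponds to the transition from n = ∞ to n = 3.
This is the highest energy (shortest wavelength) transition in the Paschen series.

E_∞ = 0 eV
E_3 = -13.6057 / 3² = -1.5117444 eV

Energy at series limit:
ΔE = E_∞ - E_3 = 0 - (-1.5117444) = 1.5117444 eV
λ = hc/E = 1239.84 eV·nm / 1.5117444 eV = 820.139 nm

This energy equals the ionization energy from the n = 3 state of hydrogen.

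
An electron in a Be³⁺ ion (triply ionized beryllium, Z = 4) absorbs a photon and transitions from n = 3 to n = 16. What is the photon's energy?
23.3376 eV

The energy levels of a hydrogen-like atom are E_n = -13.6057 Z² eV / n².

Energy at n = 3: E_3 = -13.6057 × 4² / 3² = -24.1879111 eV
Energy at n = 16: E_16 = -13.6057 × 4² / 16² = -0.8503563 eV

The excitation energy is the difference:
ΔE = E_16 - E_3
ΔE = -0.8503563 - (-24.1879111)
ΔE = 23.3376 eV

Since this is positive, energy must be absorbed (photon absorption).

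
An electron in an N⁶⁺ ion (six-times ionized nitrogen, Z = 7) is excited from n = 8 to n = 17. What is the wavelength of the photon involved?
152.8776 nm

First, find the transition energy using E_n = -13.6057 Z² / n² eV:
E_8 = -13.6057 × 7² / 8² = -10.41686406 eV
E_17 = -13.6057 × 7² / 17² = -2.30684879 eV

Photon energy: |ΔE| = |E_17 - E_8| = 8.11001527 eV

Convert to wavelength using E = hc/λ with hc = 1239.84 eV·nm:
λ = hc/E = 1239.84 eV·nm / 8.11001527 eV
λ = 152.8776 nm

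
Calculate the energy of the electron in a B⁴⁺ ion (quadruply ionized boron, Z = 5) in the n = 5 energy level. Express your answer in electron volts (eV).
-13.605700 eV

The energy levels of a hydrogen-like atom are given by:
E_n = -13.6057 Z² / n² eV  (with Z = 5 for B⁴⁺)

For n = 5:
E_5 = -13.6057 × 5² / 5²
E_5 = -13.6057 × 25 / 25
E_5 = -13.605700 eV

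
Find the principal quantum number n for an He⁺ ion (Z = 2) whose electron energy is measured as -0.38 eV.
n = 12

The exact energy levels follow E_n = -13.6057 Z² / n² eV with Z = 2.

The measured value (-0.38 eV) is reported to only 2 significant figures, so we must test candidate n values and see which one matches to that precision.

Candidate energies:
  n = 10:  E = -13.6057 × 2² / 10² = -0.54423 eV
  n = 11:  E = -13.6057 × 2² / 11² = -0.44978 eV
  n = 12:  E = -13.6057 × 2² / 12² = -0.37794 eV  ← matches
  n = 13:  E = -13.6057 × 2² / 13² = -0.32203 eV
  n = 14:  E = -13.6057 × 2² / 14² = -0.27767 eV

Checking against the measurement of -0.38 eV (2 sig figs), only n = 12 agrees:
E_12 = -0.37794 eV, which rounds to -0.38 eV ✓

Therefore n = 12.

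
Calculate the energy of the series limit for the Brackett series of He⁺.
3.401425 eV

The series limit corresponds to the transition from n = ∞ to n = 4.
This is the highest energy (shortest wavelength) transition in the Brackett series.

E_∞ = 0 eV
E_4 = -13.6057 × 2² / 4² = -3.401425 eV

Energy at series limit:
ΔE = E_∞ - E_4 = 0 - (-3.401425) = 3.401425 eV

This energy equals the ionization energy from the n = 4 state of He⁺.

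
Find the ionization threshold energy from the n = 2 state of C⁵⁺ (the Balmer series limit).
122.451 eV

The series limit corresponds to the transition from n = ∞ to n = 2.
This is the highest energy (shortest wavelength) transition in the Balmer series.

E_∞ = 0 eV
E_2 = -13.6057 × 6² / 2² = -122.451 eV

Energy at series limit:
ΔE = E_∞ - E_2 = 0 - (-122.451) = 122.451 eV

This energy equals the ionization energy from the n = 2 state of C⁵⁺.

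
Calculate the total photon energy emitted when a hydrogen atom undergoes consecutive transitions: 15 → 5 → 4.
0.78989 eV

The energy levels of hydrogen are E_n = -13.6057 / n² eV.

First transition (15 → 5):
ΔE₁ = |E_5 - E_15|
ΔE₁ = |-0.54422800000 - (-0.06046977778)| = 0.48375822 eV

Second transition (5 → 4):
ΔE₂ = |E_4 - E_5|
ΔE₂ = |-0.85035625000 - (-0.54422800000)| = 0.30612825 eV

Total energy released:
E_total = ΔE₁ + ΔE₂ = 0.48375822 + 0.30612825 = 0.78989 eV

Note: This equals the direct transition 15 → 4: 0.78989 eV ✓
Energy is conserved regardless of the path taken.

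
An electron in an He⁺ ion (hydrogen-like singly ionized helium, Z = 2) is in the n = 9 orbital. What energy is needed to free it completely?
0.671886 eV

The ionization energy is the energy needed to remove the electron completely (n → ∞).

For a hydrogen-like ion with Z = 2, E_n = -13.6057 Z² / n² eV.

At n = 9: E_9 = -13.6057 × 2² / 9² = -0.671886420 eV
At n = ∞: E_∞ = 0 eV

Ionization energy = E_∞ - E_9 = 0 - (-0.671886420) = 0.671886420 eV
Ionization energy ≈ 0.671886 eV

This is also called the binding energy of the electron in state n = 9.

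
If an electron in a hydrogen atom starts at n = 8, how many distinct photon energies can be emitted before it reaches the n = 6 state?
3

The electron can occupy levels n = 6, 7, ..., 8 during de-excitation — that is m = 8 - 6 + 1 = 3 distinct levels.

The number of distinct spectral lines equals the number of ways to choose 2 of these m levels (each pair gives one possible emission transition):

Number of lines = m(m-1)/2 = 3×2/2 = 3

These correspond to all possible transitions between the 3 levels:
8 → 7, 8 → 6, 7 → 6

Each transition produces a photon with a unique energy (and thus wavelength). This count does not depend on Z.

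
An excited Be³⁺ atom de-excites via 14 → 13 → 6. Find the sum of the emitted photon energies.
4.9363 eV

The energy levels of Be³⁺ are E_n = -13.6057 × 4² / n² eV.

First transition (14 → 13):
ΔE₁ = |E_13 - E_14|
ΔE₁ = |-1.2881136095 - (-1.1106693878)| = 0.1774442 eV

Second transition (13 → 6):
ΔE₂ = |E_6 - E_13|
ΔE₂ = |-6.0469777778 - (-1.2881136095)| = 4.7588642 eV

Total energy released:
E_total = ΔE₁ + ΔE₂ = 0.1774442 + 4.7588642 = 4.9363 eV

Note: This equals the direct transition 14 → 6: 4.9363 eV ✓
Energy is conserved regardless of the path taken.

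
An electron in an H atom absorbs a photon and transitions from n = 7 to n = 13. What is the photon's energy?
0.197160 eV

The energy levels of a hydrogen-like atom are E_n = -13.6057 eV / n².

Energy at n = 7: E_7 = -13.6057 / 7² = -0.277667347 eV
Energy at n = 13: E_13 = -13.6057 / 13² = -0.080507101 eV

The excitation energy is the difference:
ΔE = E_13 - E_7
ΔE = -0.080507101 - (-0.277667347)
ΔE = 0.197160 eV

Since this is positive, energy must be absorbed (photon absorption).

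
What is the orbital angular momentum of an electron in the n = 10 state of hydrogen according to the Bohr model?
1.05e-33 J·s (or 10ℏ)

In the Bohr model, angular momentum is quantized:
L = nℏ

where ℏ = h/(2π) = 1.0546e-34 J·s

For n = 10:
L = 10 × 1.0546e-34 J·s
L = 1.05e-33 J·s

This can also be written as L = 10ℏ.
The angular momentum is an integer multiple of the reduced Planck constant.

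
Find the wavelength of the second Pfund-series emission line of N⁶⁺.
94.9235 nm

The lines of a series are numbered from the longest wavelength (smallest ΔE) outward; the second line is the transition from n = n_f + 2 to n_f.
The Pfund series has all transitions ending at n_f = 5.

For N⁶⁺ (Z = 7), the second line (β-line) is the jump from n = 7 to n = 5:
E_7 = -13.6057 × 7² / 7² = -13.605700 eV
E_5 = -13.6057 × 7² / 5² = -26.667172 eV
ΔE = E_7 - E_5 = 13.061472 eV

λ = hc/E = 1239.84 eV·nm / 13.061472 eV
λ = 94.9235 nm

This is the β-line of the Pfund series in N⁶⁺.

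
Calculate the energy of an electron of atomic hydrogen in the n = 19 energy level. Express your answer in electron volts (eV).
-0.037689 eV

The energy levels of a hydrogen-like atom are given by:
E_n = -13.6057 eV / n²

For n = 19:
E_19 = -13.6057 eV / 19²
E_19 = -13.6057 eV / 361
E_19 = -0.037689 eV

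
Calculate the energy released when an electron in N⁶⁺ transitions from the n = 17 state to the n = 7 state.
11.2989 eV

The energy levels are E_n = -13.6057 Z² eV / n².

Energy at n = 17: E_17 = -13.6057 × 7² / 17² = -2.3068488 eV
Energy at n = 7: E_7 = -13.6057 × 7² / 7² = -13.6057000 eV

For emission (electron falling to lower state), the photon energy is:
E_photon = E_17 - E_7 = |-2.3068488 - (-13.6057000)|
E_photon = 11.2989 eV

This energy is carried away by the emitted photon.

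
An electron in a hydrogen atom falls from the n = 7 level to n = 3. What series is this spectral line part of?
Paschen series

The spectral series in hydrogen are named based on the final (lower) energy level:
- Lyman series: n_final = 1 (ultraviolet)
- Balmer series: n_final = 2 (visible/near-UV)
- Paschen series: n_final = 3 (infrared)
- Brackett series: n_final = 4 (infrared)
- Pfund series: n_final = 5 (far infrared)

Since this transition ends at n = 3, it belongs to the Paschen series.

For reference, this 7 → 3 line has photon energy
ΔE = 13.6057 eV × (1/3² - 1/7²) = 1.2340770975 eV,
corresponding to wavelength λ = hc/ΔE = 1239.84 eV·nm / 1.2340770975 eV = 1004.66981 nm in the infrared region.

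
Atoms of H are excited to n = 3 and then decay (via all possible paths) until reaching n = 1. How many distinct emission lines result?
3

The electron can occupy levels n = 1, 2, ..., 3 during de-excitation — that is m = 3 - 1 + 1 = 3 distinct levels.

The number of distinct spectral lines equals the number of ways to choose 2 of these m levels (each pair gives one possible emission transition):

Number of lines = m(m-1)/2 = 3×2/2 = 3

These correspond to all possible transitions between the 3 levels:
3 → 2, 3 → 1, 2 → 1

Each transition produces a photon with a unique energy (and thus wavelength). This count does not depend on Z.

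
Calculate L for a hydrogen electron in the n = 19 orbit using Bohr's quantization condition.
2.00e-33 J·s (or 19ℏ)

In the Bohr model, angular momentum is quantized:
L = nℏ

where ℏ = h/(2π) = 1.0546e-34 J·s

For n = 19:
L = 19 × 1.0546e-34 J·s
L = 2.00e-33 J·s

This can also be written as L = 19ℏ.
The angular momentum is an integer multiple of the reduced Planck constant.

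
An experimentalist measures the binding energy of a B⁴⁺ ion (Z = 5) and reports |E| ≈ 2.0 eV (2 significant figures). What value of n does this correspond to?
n = 13

The exact energy levels follow E_n = -13.6057 Z² / n² eV with Z = 5.

The measured value (-2.0 eV) is reported to only 2 significant figures, so we must test candidate n values and see which one matches to that precision.

Candidate energies:
  n = 11:  E = -13.6057 × 5² / 11² = -2.81110 eV
  n = 12:  E = -13.6057 × 5² / 12² = -2.36210 eV
  n = 13:  E = -13.6057 × 5² / 13² = -2.01268 eV  ← matches
  n = 14:  E = -13.6057 × 5² / 14² = -1.73542 eV
  n = 15:  E = -13.6057 × 5² / 15² = -1.51174 eV

Checking against the measurement of -2.0 eV (2 sig figs), only n = 13 agrees:
E_13 = -2.01268 eV, which rounds to -2.0 eV ✓

Therefore n = 13.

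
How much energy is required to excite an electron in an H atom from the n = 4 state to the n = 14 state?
0.780939 eV

The energy levels of a hydrogen-like atom are E_n = -13.6057 eV / n².

Energy at n = 4: E_4 = -13.6057 / 4² = -0.850356250 eV
Energy at n = 14: E_14 = -13.6057 / 14² = -0.069416837 eV

The excitation energy is the difference:
ΔE = E_14 - E_4
ΔE = -0.069416837 - (-0.850356250)
ΔE = 0.780939 eV

Since this is positive, energy must be absorbed (photon absorption).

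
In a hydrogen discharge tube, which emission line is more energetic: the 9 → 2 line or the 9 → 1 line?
9 → 1

Calculate the energy for each transition:

Transition 9 → 2:
ΔE₁ = |E_2 - E_9| = |-13.6057/2² - (-13.6057/9²)|
ΔE₁ = |-3.401425000 - (-0.167971605)| = 3.233453 eV

Transition 9 → 1:
ΔE₂ = |E_1 - E_9| = |-13.6057/1² - (-13.6057/9²)|
ΔE₂ = |-13.605700000 - (-0.167971605)| = 13.437728 eV

Since 13.437728 eV > 3.233453 eV, the transition 9 → 1 emits the more energetic photon.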